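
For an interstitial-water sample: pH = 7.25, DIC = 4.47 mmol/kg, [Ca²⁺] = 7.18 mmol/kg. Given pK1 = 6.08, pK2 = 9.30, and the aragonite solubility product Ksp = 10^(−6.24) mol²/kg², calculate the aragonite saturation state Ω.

α₂ = 1 / (1 + [H⁺]/K2 + [H⁺]²/(K1K2)) = 1 / (1 + 10^+2.05 + 10^+0.88)
   = 1 / (1 + 112.20 + 7.5858) = 1/120.79 = 0.008279
[CO3²⁻] = α₂ × DIC = 0.008279 × 4.47 = 0.03701 mmol/kg
Ksp = 10^(−6.24) = 5.754×10^-7
Ω = [Ca²⁺][CO3²⁻]/Ksp = (7.18×10^-3)(3.701×10^-5) / 5.754×10^-7 = 0.462

Ω = 0.462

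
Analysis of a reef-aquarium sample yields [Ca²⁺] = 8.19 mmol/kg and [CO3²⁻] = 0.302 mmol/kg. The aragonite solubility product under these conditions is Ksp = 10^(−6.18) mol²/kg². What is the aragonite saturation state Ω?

Ω = 3.74

Ksp = 10^(−6.18) = 6.607×10^-7
Ω = [Ca²⁺][CO3²⁻]/Ksp = (8.19×10^-3)(0.302×10^-3) / 6.607×10^-7 = 3.74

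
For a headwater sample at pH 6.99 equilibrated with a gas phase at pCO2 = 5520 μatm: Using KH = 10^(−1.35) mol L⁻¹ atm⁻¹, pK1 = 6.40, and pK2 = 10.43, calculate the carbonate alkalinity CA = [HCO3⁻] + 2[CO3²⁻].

[CO2*] = KH · pCO2 = 10^(−1.35) × 5520×10^-6 = 2.466×10^-4 mol/L
α₀ = 1/(1 + K1/[H⁺] + K1K2/[H⁺]²) = 1/(1 + 10^+0.59 + 10^-2.85) = 0.2044
DIC = [CO2*]/α₀ = 2.466×10^-4 / 0.2044 = 1.206 mmol/L
CA = (α₁ + 2α₂)·DIC = (0.7953 + 2×0.0002888) × 1.206 = 0.960 mmol/L

CA = 0.960 mmol/L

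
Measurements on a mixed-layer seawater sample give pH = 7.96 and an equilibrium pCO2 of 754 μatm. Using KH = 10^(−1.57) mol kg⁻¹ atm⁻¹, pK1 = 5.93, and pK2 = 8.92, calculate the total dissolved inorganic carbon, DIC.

[CO2*] = KH · pCO2 = 10^(−1.57) × 754×10^-6 = 2.029×10^-5 mol/kg
α₀ = 1/(1 + K1/[H⁺] + K1K2/[H⁺]²) = 1/(1 + 10^+2.03 + 10^+1.07) = 0.008340
DIC = [CO2*]/α₀ = 2.029×10^-5 / 0.008340 = 2.43 mmol/kg

DIC = 2.43 mmol/kg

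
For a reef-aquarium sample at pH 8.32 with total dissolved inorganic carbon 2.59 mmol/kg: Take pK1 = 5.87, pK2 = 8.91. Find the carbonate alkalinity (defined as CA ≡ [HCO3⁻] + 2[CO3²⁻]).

CA = [HCO3⁻] + 2[CO3²⁻] = (α₁ + 2α₂)·DIC
At pH 8.32: [H⁺]/K1 = 10^-2.45 = 0.0035481, K2/[H⁺] = 10^-0.59 = 0.25704
α₁ = 1/(1 + 0.0035481 + 0.25704) = 1/1.2606 = 0.7933; α₂ = α₁·K2/[H⁺] = 0.2039
α₁ + 2α₂ = 1.2011
CA = 1.2011 × 2.59 = 3.11 mmol/kg

CA = 3.11 mmol/kg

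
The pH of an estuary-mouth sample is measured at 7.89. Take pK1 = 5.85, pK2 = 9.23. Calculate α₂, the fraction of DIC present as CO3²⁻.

α₂ = 0.0433

α₂ = 1 / (1 + [H⁺]/K2 + [H⁺]²/(K1K2)) = 1 / (1 + 10^+1.34 + 10^-0.70)
   = 1 / (1 + 21.878 + 0.19953) = 1/23.077 = 0.04333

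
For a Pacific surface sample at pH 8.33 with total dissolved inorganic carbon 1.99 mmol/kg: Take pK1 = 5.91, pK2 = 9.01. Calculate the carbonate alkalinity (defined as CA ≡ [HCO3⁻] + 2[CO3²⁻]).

CA = [HCO3⁻] + 2[CO3²⁻] = (α₁ + 2α₂)·DIC
At pH 8.33: [H⁺]/K1 = 10^-2.42 = 0.0038019, K2/[H⁺] = 10^-0.68 = 0.20893
α₁ = 1/(1 + 0.0038019 + 0.20893) = 1/1.2127 = 0.8246; α₂ = α₁·K2/[H⁺] = 0.1723
α₁ + 2α₂ = 1.1691
CA = 1.1691 × 1.99 = 2.33 mmol/kg

CA = 2.33 mmol/kg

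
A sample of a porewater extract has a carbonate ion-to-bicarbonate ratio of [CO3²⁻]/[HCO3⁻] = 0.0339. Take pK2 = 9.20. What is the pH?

pH = 7.73

From K2 = [H⁺][CO3²⁻]/[HCO3⁻]:  pH = pK2 + log₁₀([CO3²⁻]/[HCO3⁻])
log₁₀(0.0339) = -1.470
pH = 9.20 + (-1.470) = 7.73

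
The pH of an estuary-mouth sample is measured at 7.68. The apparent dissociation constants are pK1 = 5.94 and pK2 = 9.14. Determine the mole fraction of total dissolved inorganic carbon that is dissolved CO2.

α₀ = 0.0173

α₀ = 1 / (1 + K1/[H⁺] + K1K2/[H⁺]²) = 1 / (1 + 10^+1.74 + 10^+0.28)
   = 1 / (1 + 54.954 + 1.9055) = 1/57.860 = 0.01728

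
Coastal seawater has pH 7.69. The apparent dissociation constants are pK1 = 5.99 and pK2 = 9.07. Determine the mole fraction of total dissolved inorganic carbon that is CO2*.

α₀ = 0.0188

α₀ = 1 / (1 + K1/[H⁺] + K1K2/[H⁺]²) = 1 / (1 + 10^+1.70 + 10^+0.32)
   = 1 / (1 + 50.119 + 2.0893) = 1/53.208 = 0.01879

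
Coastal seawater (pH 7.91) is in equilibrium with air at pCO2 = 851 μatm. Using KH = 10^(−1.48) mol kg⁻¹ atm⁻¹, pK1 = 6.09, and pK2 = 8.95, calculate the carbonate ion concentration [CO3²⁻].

[CO2*] = KH · pCO2 = 10^(−1.48) × 851×10^-6 = 2.818×10^-5 mol/kg
α₀ = 1/(1 + K1/[H⁺] + K1K2/[H⁺]²) = 1/(1 + 10^+1.82 + 10^+0.78) = 0.01368
DIC = [CO2*]/α₀ = 2.818×10^-5 / 0.01368 = 2.060 mmol/kg
[CO3²⁻] = α₂·DIC; α₂ = 0.08244, so [CO3²⁻] = 0.08244 × 2.060 = 0.170 mmol/kg

[CO3²⁻] = 0.170 mmol/kg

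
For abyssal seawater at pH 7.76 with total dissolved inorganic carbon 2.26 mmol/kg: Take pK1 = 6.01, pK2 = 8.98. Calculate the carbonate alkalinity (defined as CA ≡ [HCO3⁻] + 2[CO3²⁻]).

CA = 2.35 mmol/kg

CA = [HCO3⁻] + 2[CO3²⁻] = (α₁ + 2α₂)·DIC
At pH 7.76: [H⁺]/K1 = 10^-1.75 = 0.017783, K2/[H⁺] = 10^-1.22 = 0.060256
α₁ = 1/(1 + 0.017783 + 0.060256) = 1/1.0780 = 0.9276; α₂ = α₁·K2/[H⁺] = 0.05589
α₁ + 2α₂ = 1.0394
CA = 1.0394 × 2.26 = 2.35 mmol/kg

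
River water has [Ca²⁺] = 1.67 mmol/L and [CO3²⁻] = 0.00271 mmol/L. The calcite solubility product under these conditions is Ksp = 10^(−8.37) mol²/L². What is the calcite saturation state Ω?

Ω = 1.06

Ksp = 10^(−8.37) = 4.266×10^-9
Ω = [Ca²⁺][CO3²⁻]/Ksp = (1.67×10^-3)(0.00271×10^-3) / 4.266×10^-9 = 1.06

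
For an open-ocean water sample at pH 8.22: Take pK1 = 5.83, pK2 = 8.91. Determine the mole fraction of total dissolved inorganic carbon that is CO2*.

α₀ = 0.00337

α₀ = 1 / (1 + K1/[H⁺] + K1K2/[H⁺]²) = 1 / (1 + 10^+2.39 + 10^+1.70)
   = 1 / (1 + 245.47 + 50.119) = 1/296.59 = 0.003372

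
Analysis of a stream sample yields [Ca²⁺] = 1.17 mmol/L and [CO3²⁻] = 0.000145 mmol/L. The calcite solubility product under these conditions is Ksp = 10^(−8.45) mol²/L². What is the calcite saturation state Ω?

Ω = 0.0478

Ksp = 10^(−8.45) = 3.548×10^-9
Ω = [Ca²⁺][CO3²⁻]/Ksp = (1.17×10^-3)(0.000145×10^-3) / 3.548×10^-9 = 0.0478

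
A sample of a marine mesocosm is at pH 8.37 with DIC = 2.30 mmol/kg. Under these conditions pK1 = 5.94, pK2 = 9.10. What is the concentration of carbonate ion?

[CO3²⁻] = 0.360 mmol/kg

α₂ = 1 / (1 + [H⁺]/K2 + [H⁺]²/(K1K2)) = 1 / (1 + 10^+0.73 + 10^-1.70)
   = 1 / (1 + 5.3703 + 0.019953) = 1/6.3903 = 0.1565
[CO3²⁻] = α₂ × DIC = 0.1565 × 2.30 = 0.360 mmol/kg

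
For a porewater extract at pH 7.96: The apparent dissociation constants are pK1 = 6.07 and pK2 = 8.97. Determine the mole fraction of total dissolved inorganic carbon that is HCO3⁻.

α₁ = 0.900

α₁ = 1 / (1 + [H⁺]/K1 + K2/[H⁺]) = 1 / (1 + 10^-1.89 + 10^-1.01)
   = 1 / (1 + 0.012882 + 0.097724) = 1/1.1106 = 0.9004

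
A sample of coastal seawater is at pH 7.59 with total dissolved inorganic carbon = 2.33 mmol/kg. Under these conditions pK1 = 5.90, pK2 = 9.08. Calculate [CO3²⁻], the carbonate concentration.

[CO3²⁻] = 0.0716 mmol/kg

α₂ = 1 / (1 + [H⁺]/K2 + [H⁺]²/(K1K2)) = 1 / (1 + 10^+1.49 + 10^-0.20)
   = 1 / (1 + 30.903 + 0.63096) = 1/32.534 = 0.03074
[CO3²⁻] = α₂ × DIC = 0.03074 × 2.33 = 0.0716 mmol/kg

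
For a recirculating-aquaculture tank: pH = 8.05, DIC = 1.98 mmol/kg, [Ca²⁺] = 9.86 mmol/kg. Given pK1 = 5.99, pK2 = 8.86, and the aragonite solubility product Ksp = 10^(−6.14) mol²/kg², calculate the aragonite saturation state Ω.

Ω = 3.59

α₂ = 1 / (1 + [H⁺]/K2 + [H⁺]²/(K1K2)) = 1 / (1 + 10^+0.81 + 10^-1.25)
   = 1 / (1 + 6.4565 + 0.056234) = 1/7.5128 = 0.1331
[CO3²⁻] = α₂ × DIC = 0.1331 × 1.98 = 0.2636 mmol/kg
Ksp = 10^(−6.14) = 7.244×10^-7
Ω = [Ca²⁺][CO3²⁻]/Ksp = (9.86×10^-3)(2.636×10^-4) / 7.244×10^-7 = 3.59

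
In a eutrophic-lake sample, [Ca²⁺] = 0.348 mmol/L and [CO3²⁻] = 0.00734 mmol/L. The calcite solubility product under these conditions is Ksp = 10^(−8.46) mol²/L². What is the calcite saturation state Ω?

Ksp = 10^(−8.46) = 3.467×10^-9
Ω = [Ca²⁺][CO3²⁻]/Ksp = (0.348×10^-3)(0.00734×10^-3) / 3.467×10^-9 = 0.737

Ω = 0.737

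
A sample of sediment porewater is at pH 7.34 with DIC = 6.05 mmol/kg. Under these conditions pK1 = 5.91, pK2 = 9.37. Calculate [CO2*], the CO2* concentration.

α₀ = 1 / (1 + K1/[H⁺] + K1K2/[H⁺]²) = 1 / (1 + 10^+1.43 + 10^-0.60)
   = 1 / (1 + 26.915 + 0.25119) = 1/28.167 = 0.03550
[CO2*] = α₀ × DIC = 0.03550 × 6.05 = 0.215 mmol/kg

[CO2*] = 0.215 mmol/kg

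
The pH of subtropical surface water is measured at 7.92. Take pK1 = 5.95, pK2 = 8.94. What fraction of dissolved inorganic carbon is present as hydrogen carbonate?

α₁ = 1 / (1 + [H⁺]/K1 + K2/[H⁺]) = 1 / (1 + 10^-1.97 + 10^-1.02)
   = 1 / (1 + 0.010715 + 0.095499) = 1/1.1062 = 0.9040

α₁ = 0.904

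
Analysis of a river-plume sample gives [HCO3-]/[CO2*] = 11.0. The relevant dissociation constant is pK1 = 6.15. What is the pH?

From K1 = [H⁺][HCO3-]/[CO2*]:  pH = pK1 + log₁₀([HCO3-]/[CO2*])
log₁₀(11.0) = +1.041
pH = 6.15 + (+1.041) = 7.19

pH = 7.19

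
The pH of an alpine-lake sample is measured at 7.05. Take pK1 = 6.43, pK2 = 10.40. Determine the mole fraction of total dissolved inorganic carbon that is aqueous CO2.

α₀ = 0.193

α₀ = 1 / (1 + K1/[H⁺] + K1K2/[H⁺]²) = 1 / (1 + 10^+0.62 + 10^-2.73)
   = 1 / (1 + 4.1687 + 0.0018621) = 1/5.1706 = 0.1934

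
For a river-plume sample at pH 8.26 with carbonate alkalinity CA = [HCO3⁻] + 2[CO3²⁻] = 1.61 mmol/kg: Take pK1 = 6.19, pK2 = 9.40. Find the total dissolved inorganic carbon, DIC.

CA = [HCO3⁻] + 2[CO3²⁻] = (α₁ + 2α₂)·DIC
At pH 8.26: [H⁺]/K1 = 10^-2.07 = 0.0085114, K2/[H⁺] = 10^-1.14 = 0.072444
α₁ = 1/(1 + 0.0085114 + 0.072444) = 1/1.0810 = 0.9251; α₂ = α₁·K2/[H⁺] = 0.06702
α₁ + 2α₂ = 1.0591
DIC = CA / (α₁ + 2α₂) = 1.61 / 1.0591 = 1.52 mmol/kg

DIC = 1.52 mmol/kg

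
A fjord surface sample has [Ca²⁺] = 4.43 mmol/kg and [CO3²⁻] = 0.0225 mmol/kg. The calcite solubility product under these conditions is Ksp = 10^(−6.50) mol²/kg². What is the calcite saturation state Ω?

Ω = 0.315

Ksp = 10^(−6.50) = 3.162×10^-7
Ω = [Ca²⁺][CO3²⁻]/Ksp = (4.43×10^-3)(0.0225×10^-3) / 3.162×10^-7 = 0.315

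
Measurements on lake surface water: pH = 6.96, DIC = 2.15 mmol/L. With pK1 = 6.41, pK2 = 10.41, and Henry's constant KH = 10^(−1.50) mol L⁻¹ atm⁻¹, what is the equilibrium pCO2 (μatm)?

pCO2 = 1.49×10^4 μatm

α₀ = 1 / (1 + K1/[H⁺] + K1K2/[H⁺]²) = 1 / (1 + 10^+0.55 + 10^-2.90)
   = 1 / (1 + 3.5481 + 0.0012589) = 1/4.5494 = 0.2198
[CO2*] = α₀ × DIC = 0.2198 × 2.15 = 0.4726 mmol/L
pCO2 = [CO2*]/KH = 4.726×10^-4 / 3.162×10^-2 = 1.49×10^4 μatm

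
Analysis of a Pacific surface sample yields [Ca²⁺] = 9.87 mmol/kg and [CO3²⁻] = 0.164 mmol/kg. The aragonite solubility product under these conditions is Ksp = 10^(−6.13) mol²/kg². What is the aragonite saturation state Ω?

Ω = 2.18

Ksp = 10^(−6.13) = 7.413×10^-7
Ω = [Ca²⁺][CO3²⁻]/Ksp = (9.87×10^-3)(0.164×10^-3) / 7.413×10^-7 = 2.18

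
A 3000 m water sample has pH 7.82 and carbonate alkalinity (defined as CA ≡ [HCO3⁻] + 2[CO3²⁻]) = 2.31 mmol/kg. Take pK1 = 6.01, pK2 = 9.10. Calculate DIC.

DIC = 2.23 mmol/kg

CA = [HCO3⁻] + 2[CO3²⁻] = (α₁ + 2α₂)·DIC
At pH 7.82: [H⁺]/K1 = 10^-1.81 = 0.015488, K2/[H⁺] = 10^-1.28 = 0.052481
α₁ = 1/(1 + 0.015488 + 0.052481) = 1/1.0680 = 0.9364; α₂ = α₁·K2/[H⁺] = 0.04914
α₁ + 2α₂ = 1.0346
DIC = CA / (α₁ + 2α₂) = 2.31 / 1.0346 = 2.23 mmol/kg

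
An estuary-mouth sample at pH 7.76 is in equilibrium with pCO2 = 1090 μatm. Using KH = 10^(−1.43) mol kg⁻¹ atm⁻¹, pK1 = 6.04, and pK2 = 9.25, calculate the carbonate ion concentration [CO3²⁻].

[CO2*] = KH · pCO2 = 10^(−1.43) × 1090×10^-6 = 4.050×10^-5 mol/kg
α₀ = 1/(1 + K1/[H⁺] + K1K2/[H⁺]²) = 1/(1 + 10^+1.72 + 10^+0.23) = 0.01812
DIC = [CO2*]/α₀ = 4.050×10^-5 / 0.01812 = 2.235 mmol/kg
[CO3²⁻] = α₂·DIC; α₂ = 0.03078, so [CO3²⁻] = 0.03078 × 2.235 = 0.0688 mmol/kg

[CO3²⁻] = 0.0688 mmol/kg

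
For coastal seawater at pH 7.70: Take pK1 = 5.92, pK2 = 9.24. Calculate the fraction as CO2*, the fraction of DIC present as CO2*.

α₀ = 0.0159

α₀ = 1 / (1 + K1/[H⁺] + K1K2/[H⁺]²) = 1 / (1 + 10^+1.78 + 10^+0.24)
   = 1 / (1 + 60.256 + 1.7378) = 1/62.994 = 0.01587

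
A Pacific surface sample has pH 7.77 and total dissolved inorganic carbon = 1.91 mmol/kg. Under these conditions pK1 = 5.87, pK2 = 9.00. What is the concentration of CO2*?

α₀ = 1 / (1 + K1/[H⁺] + K1K2/[H⁺]²) = 1 / (1 + 10^+1.90 + 10^+0.67)
   = 1 / (1 + 79.433 + 4.6774) = 1/85.110 = 0.01175
[CO2*] = α₀ × DIC = 0.01175 × 1.91 = 0.0224 mmol/kg

[CO2*] = 0.0224 mmol/kg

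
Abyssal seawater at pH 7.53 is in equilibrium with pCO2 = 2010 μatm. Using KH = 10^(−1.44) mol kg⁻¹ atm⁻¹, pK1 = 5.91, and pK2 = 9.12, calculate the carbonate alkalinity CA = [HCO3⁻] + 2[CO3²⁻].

CA = 3.20 mmol/kg

[CO2*] = KH · pCO2 = 10^(−1.44) × 2010×10^-6 = 7.298×10^-5 mol/kg
α₀ = 1/(1 + K1/[H⁺] + K1K2/[H⁺]²) = 1/(1 + 10^+1.62 + 10^+0.03) = 0.02285
DIC = [CO2*]/α₀ = 7.298×10^-5 / 0.02285 = 3.193 mmol/kg
CA = (α₁ + 2α₂)·DIC = (0.9527 + 2×0.02449) × 3.193 = 3.20 mmol/kg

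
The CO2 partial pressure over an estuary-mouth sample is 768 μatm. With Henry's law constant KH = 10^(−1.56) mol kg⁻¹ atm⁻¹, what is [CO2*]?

KH = 10^(−1.56) = 2.754×10^-2 mol kg⁻¹ atm⁻¹
[CO2*] = KH · pCO2 = 2.754×10^-2 × 768×10^-6 atm = 2.12×10^-5 mol/kg

[CO2*] = 21.2 μmol/kg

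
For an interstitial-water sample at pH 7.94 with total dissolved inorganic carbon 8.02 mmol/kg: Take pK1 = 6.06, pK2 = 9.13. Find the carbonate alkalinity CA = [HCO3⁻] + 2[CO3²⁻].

CA = 8.40 mmol/kg

CA = [HCO3⁻] + 2[CO3²⁻] = (α₁ + 2α₂)·DIC
At pH 7.94: [H⁺]/K1 = 10^-1.88 = 0.013183, K2/[H⁺] = 10^-1.19 = 0.064565
α₁ = 1/(1 + 0.013183 + 0.064565) = 1/1.0777 = 0.9279; α₂ = α₁·K2/[H⁺] = 0.05991
α₁ + 2α₂ = 1.0477
CA = 1.0477 × 8.02 = 8.40 mmol/kg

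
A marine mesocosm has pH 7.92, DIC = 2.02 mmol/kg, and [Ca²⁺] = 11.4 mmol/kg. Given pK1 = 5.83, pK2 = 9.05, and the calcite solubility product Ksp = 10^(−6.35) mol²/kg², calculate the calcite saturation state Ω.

Ω = 3.53

α₂ = 1 / (1 + [H⁺]/K2 + [H⁺]²/(K1K2)) = 1 / (1 + 10^+1.13 + 10^-0.96)
   = 1 / (1 + 13.490 + 0.10965) = 1/14.599 = 0.06850
[CO3²⁻] = α₂ × DIC = 0.06850 × 2.02 = 0.1384 mmol/kg
Ksp = 10^(−6.35) = 4.467×10^-7
Ω = [Ca²⁺][CO3²⁻]/Ksp = (11.4×10^-3)(1.384×10^-4) / 4.467×10^-7 = 3.53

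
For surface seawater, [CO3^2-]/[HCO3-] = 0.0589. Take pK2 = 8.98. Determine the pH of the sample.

From K2 = [H⁺][CO3^2-]/[HCO3-]:  pH = pK2 + log₁₀([CO3^2-]/[HCO3-])
log₁₀(0.0589) = -1.230
pH = 8.98 + (-1.230) = 7.75

pH = 7.75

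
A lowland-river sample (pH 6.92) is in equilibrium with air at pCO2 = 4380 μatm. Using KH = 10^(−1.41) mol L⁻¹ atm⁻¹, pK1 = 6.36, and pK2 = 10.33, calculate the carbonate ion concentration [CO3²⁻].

[CO2*] = KH · pCO2 = 10^(−1.41) × 4380×10^-6 = 1.704×10^-4 mol/L
α₀ = 1/(1 + K1/[H⁺] + K1K2/[H⁺]²) = 1/(1 + 10^+0.56 + 10^-2.85) = 0.2159
DIC = [CO2*]/α₀ = 1.704×10^-4 / 0.2159 = 0.7893 mmol/L
[CO3²⁻] = α₂·DIC; α₂ = 0.0003049, so [CO3²⁻] = 0.0003049 × 0.7893 = 0.000241 mmol/L = 0.241 μmol/L

[CO3²⁻] = 0.241 μmol/L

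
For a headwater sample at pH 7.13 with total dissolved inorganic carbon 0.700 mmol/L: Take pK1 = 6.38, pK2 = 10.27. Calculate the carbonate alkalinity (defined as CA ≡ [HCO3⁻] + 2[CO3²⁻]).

CA = [HCO3⁻] + 2[CO3²⁻] = (α₁ + 2α₂)·DIC
At pH 7.13: [H⁺]/K1 = 10^-0.75 = 0.17783, K2/[H⁺] = 10^-3.14 = 0.00072444
α₁ = 1/(1 + 0.17783 + 0.00072444) = 1/1.1786 = 0.8485; α₂ = α₁·K2/[H⁺] = 0.0006147
α₁ + 2α₂ = 0.8497
CA = 0.8497 × 0.700 = 0.595 mmol/L

CA = 0.595 mmol/L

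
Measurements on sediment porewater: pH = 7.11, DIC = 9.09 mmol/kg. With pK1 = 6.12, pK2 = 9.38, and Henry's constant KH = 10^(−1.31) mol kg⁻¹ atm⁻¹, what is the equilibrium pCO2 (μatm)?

α₀ = 1 / (1 + K1/[H⁺] + K1K2/[H⁺]²) = 1 / (1 + 10^+0.99 + 10^-1.28)
   = 1 / (1 + 9.7724 + 0.052481) = 1/10.825 = 0.09238
[CO2*] = α₀ × DIC = 0.09238 × 9.09 = 0.8397 mmol/kg
pCO2 = [CO2*]/KH = 8.397×10^-4 / 4.898×10^-2 = 1.71×10^4 μatm

pCO2 = 1.71×10^4 μatm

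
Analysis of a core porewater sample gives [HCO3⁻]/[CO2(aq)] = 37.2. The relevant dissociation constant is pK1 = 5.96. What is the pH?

From K1 = [H⁺][HCO3⁻]/[CO2(aq)]:  pH = pK1 + log₁₀([HCO3⁻]/[CO2(aq)])
log₁₀(37.2) = +1.571
pH = 5.96 + (+1.571) = 7.53

pH = 7.53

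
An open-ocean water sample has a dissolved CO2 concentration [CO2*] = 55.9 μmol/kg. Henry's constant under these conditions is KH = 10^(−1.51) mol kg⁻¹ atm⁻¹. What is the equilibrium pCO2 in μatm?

pCO2 = 1810 μatm

KH = 10^(−1.51) = 3.090×10^-2 mol kg⁻¹ atm⁻¹
pCO2 = [CO2*]/KH = 55.9×10^-6 / 3.090×10^-2 = 1.81×10^-3 atm = 1810 μatm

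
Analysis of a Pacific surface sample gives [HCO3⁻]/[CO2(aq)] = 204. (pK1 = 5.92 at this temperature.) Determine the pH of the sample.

From K1 = [H⁺][HCO3⁻]/[CO2(aq)]:  pH = pK1 + log₁₀([HCO3⁻]/[CO2(aq)])
log₁₀(204) = +2.310
pH = 5.92 + (+2.310) = 8.23

pH = 8.23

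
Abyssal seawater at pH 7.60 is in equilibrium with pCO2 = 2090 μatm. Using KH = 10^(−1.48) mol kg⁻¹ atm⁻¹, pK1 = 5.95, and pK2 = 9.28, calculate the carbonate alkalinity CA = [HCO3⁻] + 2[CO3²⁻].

[CO2*] = KH · pCO2 = 10^(−1.48) × 2090×10^-6 = 6.921×10^-5 mol/kg
α₀ = 1/(1 + K1/[H⁺] + K1K2/[H⁺]²) = 1/(1 + 10^+1.65 + 10^-0.03) = 0.02146
DIC = [CO2*]/α₀ = 6.921×10^-5 / 0.02146 = 3.225 mmol/kg
CA = (α₁ + 2α₂)·DIC = (0.9585 + 2×0.02003) × 3.225 = 3.22 mmol/kg

CA = 3.22 mmol/kg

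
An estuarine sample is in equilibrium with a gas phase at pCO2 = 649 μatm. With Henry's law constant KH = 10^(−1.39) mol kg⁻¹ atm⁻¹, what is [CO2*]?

KH = 10^(−1.39) = 4.074×10^-2 mol kg⁻¹ atm⁻¹
[CO2*] = KH · pCO2 = 4.074×10^-2 × 649×10^-6 atm = 2.64×10^-5 mol/kg

[CO2*] = 26.4 μmol/kg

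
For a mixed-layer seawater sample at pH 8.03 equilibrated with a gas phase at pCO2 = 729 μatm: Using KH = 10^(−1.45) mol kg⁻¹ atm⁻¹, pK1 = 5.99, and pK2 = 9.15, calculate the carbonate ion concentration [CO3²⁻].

[CO3²⁻] = 0.215 mmol/kg

[CO2*] = KH · pCO2 = 10^(−1.45) × 729×10^-6 = 2.587×10^-5 mol/kg
α₀ = 1/(1 + K1/[H⁺] + K1K2/[H⁺]²) = 1/(1 + 10^+2.04 + 10^+0.92) = 0.008406
DIC = [CO2*]/α₀ = 2.587×10^-5 / 0.008406 = 3.077 mmol/kg
[CO3²⁻] = α₂·DIC; α₂ = 0.06992, so [CO3²⁻] = 0.06992 × 3.077 = 0.215 mmol/kg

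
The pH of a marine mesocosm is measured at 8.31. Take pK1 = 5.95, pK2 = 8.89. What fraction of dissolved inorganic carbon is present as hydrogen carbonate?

α₁ = 0.789

α₁ = 1 / (1 + [H⁺]/K1 + K2/[H⁺]) = 1 / (1 + 10^-2.36 + 10^-0.58)
   = 1 / (1 + 0.0043652 + 0.26303) = 1/1.2674 = 0.7890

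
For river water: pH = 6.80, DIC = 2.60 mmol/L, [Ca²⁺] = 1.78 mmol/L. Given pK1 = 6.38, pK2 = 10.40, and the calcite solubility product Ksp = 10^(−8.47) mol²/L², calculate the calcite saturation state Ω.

α₂ = 1 / (1 + [H⁺]/K2 + [H⁺]²/(K1K2)) = 1 / (1 + 10^+3.60 + 10^+3.18)
   = 1 / (1 + 3981.1 + 1513.6) = 1/5495.6 = 0.0001820
[CO3²⁻] = α₂ × DIC = 0.0001820 × 2.60 = 0.0004731 mmol/L = 0.4731 μmol/L
Ksp = 10^(−8.47) = 3.388×10^-9
Ω = [Ca²⁺][CO3²⁻]/Ksp = (1.78×10^-3)(4.731×10^-7) / 3.388×10^-9 = 0.249

Ω = 0.249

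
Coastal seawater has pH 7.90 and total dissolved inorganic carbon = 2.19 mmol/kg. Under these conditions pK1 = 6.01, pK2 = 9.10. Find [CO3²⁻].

α₂ = 1 / (1 + [H⁺]/K2 + [H⁺]²/(K1K2)) = 1 / (1 + 10^+1.20 + 10^-0.69)
   = 1 / (1 + 15.849 + 0.20417) = 1/17.053 = 0.05864
[CO3²⁻] = α₂ × DIC = 0.05864 × 2.19 = 0.128 mmol/kg

[CO3²⁻] = 0.128 mmol/kg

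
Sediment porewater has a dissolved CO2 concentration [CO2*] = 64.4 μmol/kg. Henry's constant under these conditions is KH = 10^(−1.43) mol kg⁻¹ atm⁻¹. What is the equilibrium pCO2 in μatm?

pCO2 = 1730 μatm

KH = 10^(−1.43) = 3.715×10^-2 mol kg⁻¹ atm⁻¹
pCO2 = [CO2*]/KH = 64.4×10^-6 / 3.715×10^-2 = 1.73×10^-3 atm = 1730 μatm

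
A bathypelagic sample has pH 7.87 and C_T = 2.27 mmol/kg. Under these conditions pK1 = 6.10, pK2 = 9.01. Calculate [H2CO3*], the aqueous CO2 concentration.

[CO2*] = 0.0354 mmol/kg

α₀ = 1 / (1 + K1/[H⁺] + K1K2/[H⁺]²) = 1 / (1 + 10^+1.77 + 10^+0.63)
   = 1 / (1 + 58.884 + 4.2658) = 1/64.150 = 0.01559
[CO2*] = α₀ × DIC = 0.01559 × 2.27 = 0.0354 mmol/kg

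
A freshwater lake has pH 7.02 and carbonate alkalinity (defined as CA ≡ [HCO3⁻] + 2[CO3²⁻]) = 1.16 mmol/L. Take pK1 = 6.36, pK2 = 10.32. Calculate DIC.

CA = [HCO3⁻] + 2[CO3²⁻] = (α₁ + 2α₂)·DIC
At pH 7.02: [H⁺]/K1 = 10^-0.66 = 0.21878, K2/[H⁺] = 10^-3.30 = 0.00050119
α₁ = 1/(1 + 0.21878 + 0.00050119) = 1/1.2193 = 0.8202; α₂ = α₁·K2/[H⁺] = 0.0004111
α₁ + 2α₂ = 0.8210
DIC = CA / (α₁ + 2α₂) = 1.16 / 0.8210 = 1.41 mmol/L

DIC = 1.41 mmol/L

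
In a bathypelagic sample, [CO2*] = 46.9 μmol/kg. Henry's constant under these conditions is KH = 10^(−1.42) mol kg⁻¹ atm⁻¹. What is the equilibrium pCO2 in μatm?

pCO2 = 1230 μatm

KH = 10^(−1.42) = 3.802×10^-2 mol kg⁻¹ atm⁻¹
pCO2 = [CO2*]/KH = 46.9×10^-6 / 3.802×10^-2 = 1.23×10^-3 atm = 1230 μatm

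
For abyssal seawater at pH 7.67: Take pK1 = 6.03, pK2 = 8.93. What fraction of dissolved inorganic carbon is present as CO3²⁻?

α₂ = 0.0510

α₂ = 1 / (1 + [H⁺]/K2 + [H⁺]²/(K1K2)) = 1 / (1 + 10^+1.26 + 10^-0.38)
   = 1 / (1 + 18.197 + 0.41687) = 1/19.614 = 0.05098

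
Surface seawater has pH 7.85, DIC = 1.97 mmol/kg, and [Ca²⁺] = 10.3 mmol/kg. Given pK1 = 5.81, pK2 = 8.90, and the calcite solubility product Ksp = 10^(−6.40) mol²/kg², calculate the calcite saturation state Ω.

α₂ = 1 / (1 + [H⁺]/K2 + [H⁺]²/(K1K2)) = 1 / (1 + 10^+1.05 + 10^-0.99)
   = 1 / (1 + 11.220 + 0.10233) = 1/12.323 = 0.08115
[CO3²⁻] = α₂ × DIC = 0.08115 × 1.97 = 0.1599 mmol/kg
Ksp = 10^(−6.40) = 3.981×10^-7
Ω = [Ca²⁺][CO3²⁻]/Ksp = (10.3×10^-3)(1.599×10^-4) / 3.981×10^-7 = 4.14

Ω = 4.14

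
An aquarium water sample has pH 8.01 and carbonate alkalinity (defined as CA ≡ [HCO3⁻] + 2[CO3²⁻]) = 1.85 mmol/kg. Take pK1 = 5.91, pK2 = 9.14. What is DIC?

CA = [HCO3⁻] + 2[CO3²⁻] = (α₁ + 2α₂)·DIC
At pH 8.01: [H⁺]/K1 = 10^-2.10 = 0.0079433, K2/[H⁺] = 10^-1.13 = 0.074131
α₁ = 1/(1 + 0.0079433 + 0.074131) = 1/1.0821 = 0.9242; α₂ = α₁·K2/[H⁺] = 0.06851
α₁ + 2α₂ = 1.0612
DIC = CA / (α₁ + 2α₂) = 1.85 / 1.0612 = 1.74 mmol/kg

DIC = 1.74 mmol/kg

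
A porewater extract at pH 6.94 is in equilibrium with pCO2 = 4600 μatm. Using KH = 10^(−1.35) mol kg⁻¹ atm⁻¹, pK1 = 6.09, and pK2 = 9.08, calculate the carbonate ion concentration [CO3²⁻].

[CO2*] = KH · pCO2 = 10^(−1.35) × 4600×10^-6 = 2.055×10^-4 mol/kg
α₀ = 1/(1 + K1/[H⁺] + K1K2/[H⁺]²) = 1/(1 + 10^+0.85 + 10^-1.29) = 0.1230
DIC = [CO2*]/α₀ = 2.055×10^-4 / 0.1230 = 1.671 mmol/kg
[CO3²⁻] = α₂·DIC; α₂ = 0.006308, so [CO3²⁻] = 0.006308 × 1.671 = 0.0105 mmol/kg = 10.5 μmol/kg

[CO3²⁻] = 10.5 μmol/kg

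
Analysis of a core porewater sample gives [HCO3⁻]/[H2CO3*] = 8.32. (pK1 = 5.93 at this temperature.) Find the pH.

pH = 6.85

From K1 = [H⁺][HCO3⁻]/[H2CO3*]:  pH = pK1 + log₁₀([HCO3⁻]/[H2CO3*])
log₁₀(8.32) = +0.920
pH = 5.93 + (+0.920) = 6.85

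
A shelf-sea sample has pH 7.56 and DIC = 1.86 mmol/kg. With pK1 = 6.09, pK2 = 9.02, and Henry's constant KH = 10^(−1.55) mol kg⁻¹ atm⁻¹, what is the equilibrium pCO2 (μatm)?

pCO2 = 2090 μatm

α₀ = 1 / (1 + K1/[H⁺] + K1K2/[H⁺]²) = 1 / (1 + 10^+1.47 + 10^+0.01)
   = 1 / (1 + 29.512 + 1.0233) = 1/31.535 = 0.03171
[CO2*] = α₀ × DIC = 0.03171 × 1.86 = 0.05898 mmol/kg
pCO2 = [CO2*]/KH = 5.898×10^-5 / 2.818×10^-2 = 2090 μatm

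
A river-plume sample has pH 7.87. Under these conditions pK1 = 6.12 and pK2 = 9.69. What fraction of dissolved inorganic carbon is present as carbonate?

α₂ = 0.0147

α₂ = 1 / (1 + [H⁺]/K2 + [H⁺]²/(K1K2)) = 1 / (1 + 10^+1.82 + 10^+0.07)
   = 1 / (1 + 66.069 + 1.1749) = 1/68.244 = 0.01465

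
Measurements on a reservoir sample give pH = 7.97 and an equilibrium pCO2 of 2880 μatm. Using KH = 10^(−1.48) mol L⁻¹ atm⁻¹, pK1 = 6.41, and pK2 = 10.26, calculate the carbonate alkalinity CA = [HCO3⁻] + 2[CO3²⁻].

CA = 3.50 mmol/L

[CO2*] = KH · pCO2 = 10^(−1.48) × 2880×10^-6 = 9.537×10^-5 mol/L
α₀ = 1/(1 + K1/[H⁺] + K1K2/[H⁺]²) = 1/(1 + 10^+1.56 + 10^-0.73) = 0.02667
DIC = [CO2*]/α₀ = 9.537×10^-5 / 0.02667 = 3.576 mmol/L
CA = (α₁ + 2α₂)·DIC = (0.9684 + 2×0.004966) × 3.576 = 3.50 mmol/L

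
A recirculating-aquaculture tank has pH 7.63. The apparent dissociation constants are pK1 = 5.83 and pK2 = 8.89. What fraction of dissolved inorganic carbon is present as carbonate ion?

α₂ = 1 / (1 + [H⁺]/K2 + [H⁺]²/(K1K2)) = 1 / (1 + 10^+1.26 + 10^-0.54)
   = 1 / (1 + 18.197 + 0.28840) = 1/19.485 = 0.05132

α₂ = 0.0513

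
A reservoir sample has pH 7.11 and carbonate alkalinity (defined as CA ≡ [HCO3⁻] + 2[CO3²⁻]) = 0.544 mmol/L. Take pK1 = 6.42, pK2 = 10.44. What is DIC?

CA = [HCO3⁻] + 2[CO3²⁻] = (α₁ + 2α₂)·DIC
At pH 7.11: [H⁺]/K1 = 10^-0.69 = 0.20417, K2/[H⁺] = 10^-3.33 = 0.00046774
α₁ = 1/(1 + 0.20417 + 0.00046774) = 1/1.2046 = 0.8301; α₂ = α₁·K2/[H⁺] = 0.0003883
α₁ + 2α₂ = 0.8309
DIC = CA / (α₁ + 2α₂) = 0.544 / 0.8309 = 0.655 mmol/L

DIC = 0.655 mmol/L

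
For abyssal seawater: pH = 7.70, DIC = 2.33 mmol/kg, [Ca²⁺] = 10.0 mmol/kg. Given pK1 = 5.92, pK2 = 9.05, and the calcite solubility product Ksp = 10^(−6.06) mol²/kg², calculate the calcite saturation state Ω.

Ω = 1.13

α₂ = 1 / (1 + [H⁺]/K2 + [H⁺]²/(K1K2)) = 1 / (1 + 10^+1.35 + 10^-0.43)
   = 1 / (1 + 22.387 + 0.37154) = 1/23.759 = 0.04209
[CO3²⁻] = α₂ × DIC = 0.04209 × 2.33 = 0.09807 mmol/kg
Ksp = 10^(−6.06) = 8.710×10^-7
Ω = [Ca²⁺][CO3²⁻]/Ksp = (10.0×10^-3)(9.807×10^-5) / 8.710×10^-7 = 1.13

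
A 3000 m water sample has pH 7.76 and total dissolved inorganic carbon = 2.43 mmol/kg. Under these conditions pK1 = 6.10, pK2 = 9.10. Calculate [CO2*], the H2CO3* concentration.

α₀ = 1 / (1 + K1/[H⁺] + K1K2/[H⁺]²) = 1 / (1 + 10^+1.66 + 10^+0.32)
   = 1 / (1 + 45.709 + 2.0893) = 1/48.798 = 0.02049
[CO2*] = α₀ × DIC = 0.02049 × 2.43 = 0.0498 mmol/kg

[CO2*] = 0.0498 mmol/kg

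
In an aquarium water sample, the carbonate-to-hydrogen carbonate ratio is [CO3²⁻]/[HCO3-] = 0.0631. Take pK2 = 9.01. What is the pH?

pH = 7.81

From K2 = [H⁺][CO3²⁻]/[HCO3-]:  pH = pK2 + log₁₀([CO3²⁻]/[HCO3-])
log₁₀(0.0631) = -1.200
pH = 9.01 + (-1.200) = 7.81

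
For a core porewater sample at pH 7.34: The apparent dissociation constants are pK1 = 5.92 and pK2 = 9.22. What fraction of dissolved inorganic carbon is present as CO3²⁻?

α₂ = 0.0125

α₂ = 1 / (1 + [H⁺]/K2 + [H⁺]²/(K1K2)) = 1 / (1 + 10^+1.88 + 10^+0.46)
   = 1 / (1 + 75.858 + 2.8840) = 1/79.742 = 0.01254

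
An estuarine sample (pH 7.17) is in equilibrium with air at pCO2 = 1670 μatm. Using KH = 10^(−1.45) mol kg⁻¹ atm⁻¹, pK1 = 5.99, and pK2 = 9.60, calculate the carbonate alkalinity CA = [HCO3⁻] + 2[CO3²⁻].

CA = 0.904 mmol/kg

[CO2*] = KH · pCO2 = 10^(−1.45) × 1670×10^-6 = 5.925×10^-5 mol/kg
α₀ = 1/(1 + K1/[H⁺] + K1K2/[H⁺]²) = 1/(1 + 10^+1.18 + 10^-1.25) = 0.06176
DIC = [CO2*]/α₀ = 5.925×10^-5 / 0.06176 = 0.9594 mmol/kg
CA = (α₁ + 2α₂)·DIC = (0.9348 + 2×0.003473) × 0.9594 = 0.904 mmol/kg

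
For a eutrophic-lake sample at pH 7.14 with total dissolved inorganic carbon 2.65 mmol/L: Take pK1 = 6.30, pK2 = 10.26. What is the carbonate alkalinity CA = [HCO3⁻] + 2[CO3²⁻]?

CA = 2.32 mmol/L

CA = [HCO3⁻] + 2[CO3²⁻] = (α₁ + 2α₂)·DIC
At pH 7.14: [H⁺]/K1 = 10^-0.84 = 0.14454, K2/[H⁺] = 10^-3.12 = 0.00075858
α₁ = 1/(1 + 0.14454 + 0.00075858) = 1/1.1453 = 0.8731; α₂ = α₁·K2/[H⁺] = 0.0006623
α₁ + 2α₂ = 0.8745
CA = 0.8745 × 2.65 = 2.32 mmol/L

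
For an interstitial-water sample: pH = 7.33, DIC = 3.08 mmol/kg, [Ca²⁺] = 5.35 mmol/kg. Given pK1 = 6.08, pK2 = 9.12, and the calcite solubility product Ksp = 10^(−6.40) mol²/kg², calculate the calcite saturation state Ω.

α₂ = 1 / (1 + [H⁺]/K2 + [H⁺]²/(K1K2)) = 1 / (1 + 10^+1.79 + 10^+0.54)
   = 1 / (1 + 61.660 + 3.4674) = 1/66.127 = 0.01512
[CO3²⁻] = α₂ × DIC = 0.01512 × 3.08 = 0.04658 mmol/kg
Ksp = 10^(−6.40) = 3.981×10^-7
Ω = [Ca²⁺][CO3²⁻]/Ksp = (5.35×10^-3)(4.658×10^-5) / 3.981×10^-7 = 0.626

Ω = 0.626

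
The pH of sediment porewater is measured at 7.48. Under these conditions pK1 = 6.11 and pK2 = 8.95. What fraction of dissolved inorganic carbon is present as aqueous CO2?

α₀ = 0.0396

α₀ = 1 / (1 + K1/[H⁺] + K1K2/[H⁺]²) = 1 / (1 + 10^+1.37 + 10^-0.10)
   = 1 / (1 + 23.442 + 0.79433) = 1/25.237 = 0.03962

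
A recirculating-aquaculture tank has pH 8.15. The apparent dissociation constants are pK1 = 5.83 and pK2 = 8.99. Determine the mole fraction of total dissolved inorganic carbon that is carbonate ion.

α₂ = 0.126

α₂ = 1 / (1 + [H⁺]/K2 + [H⁺]²/(K1K2)) = 1 / (1 + 10^+0.84 + 10^-1.48)
   = 1 / (1 + 6.9183 + 0.033113) = 1/7.9514 = 0.1258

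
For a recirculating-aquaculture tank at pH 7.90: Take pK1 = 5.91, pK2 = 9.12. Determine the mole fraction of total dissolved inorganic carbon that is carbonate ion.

α₂ = 1 / (1 + [H⁺]/K2 + [H⁺]²/(K1K2)) = 1 / (1 + 10^+1.22 + 10^-0.77)
   = 1 / (1 + 16.596 + 0.16982) = 1/17.766 = 0.05629

α₂ = 0.0563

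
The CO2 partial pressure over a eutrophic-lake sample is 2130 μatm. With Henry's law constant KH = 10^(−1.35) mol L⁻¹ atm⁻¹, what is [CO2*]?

KH = 10^(−1.35) = 4.467×10^-2 mol L⁻¹ atm⁻¹
[CO2*] = KH · pCO2 = 4.467×10^-2 × 2130×10^-6 atm = 9.51×10^-5 mol/L

[CO2*] = 95.1 μmol/L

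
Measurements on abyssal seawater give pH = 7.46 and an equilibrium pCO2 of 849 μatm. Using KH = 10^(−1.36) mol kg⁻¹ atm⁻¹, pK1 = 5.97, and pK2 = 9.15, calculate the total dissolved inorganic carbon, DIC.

[CO2*] = KH · pCO2 = 10^(−1.36) × 849×10^-6 = 3.706×10^-5 mol/kg
α₀ = 1/(1 + K1/[H⁺] + K1K2/[H⁺]²) = 1/(1 + 10^+1.49 + 10^-0.20) = 0.03074
DIC = [CO2*]/α₀ = 3.706×10^-5 / 0.03074 = 1.21 mmol/kg

DIC = 1.21 mmol/kg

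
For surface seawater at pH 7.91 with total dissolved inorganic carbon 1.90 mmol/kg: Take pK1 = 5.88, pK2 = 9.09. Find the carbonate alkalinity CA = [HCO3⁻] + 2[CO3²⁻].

CA = 2.00 mmol/kg

CA = [HCO3⁻] + 2[CO3²⁻] = (α₁ + 2α₂)·DIC
At pH 7.91: [H⁺]/K1 = 10^-2.03 = 0.0093325, K2/[H⁺] = 10^-1.18 = 0.066069
α₁ = 1/(1 + 0.0093325 + 0.066069) = 1/1.0754 = 0.9299; α₂ = α₁·K2/[H⁺] = 0.06144
α₁ + 2α₂ = 1.0528
CA = 1.0528 × 1.90 = 2.00 mmol/kg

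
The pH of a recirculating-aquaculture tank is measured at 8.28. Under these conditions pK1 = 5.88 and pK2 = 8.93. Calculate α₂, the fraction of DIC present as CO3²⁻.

α₂ = 0.182

α₂ = 1 / (1 + [H⁺]/K2 + [H⁺]²/(K1K2)) = 1 / (1 + 10^+0.65 + 10^-1.75)
   = 1 / (1 + 4.4668 + 0.017783) = 1/5.4846 = 0.1823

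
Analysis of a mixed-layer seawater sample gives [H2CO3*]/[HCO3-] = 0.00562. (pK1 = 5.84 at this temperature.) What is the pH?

From K1 = [H⁺][HCO3-]/[H2CO3*]:  pH = pK1 − log₁₀([H2CO3*]/[HCO3-])
log₁₀(0.00562) = -2.250
pH = 5.84 − (-2.250) = 8.09

pH = 8.09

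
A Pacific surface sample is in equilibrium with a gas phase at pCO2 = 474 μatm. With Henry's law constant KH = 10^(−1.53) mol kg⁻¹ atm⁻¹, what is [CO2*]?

KH = 10^(−1.53) = 2.951×10^-2 mol kg⁻¹ atm⁻¹
[CO2*] = KH · pCO2 = 2.951×10^-2 × 474×10^-6 atm = 1.40×10^-5 mol/kg

[CO2*] = 14.0 μmol/kg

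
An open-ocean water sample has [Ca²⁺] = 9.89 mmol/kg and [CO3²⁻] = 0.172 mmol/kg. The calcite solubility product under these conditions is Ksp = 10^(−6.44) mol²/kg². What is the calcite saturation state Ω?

Ω = 4.69

Ksp = 10^(−6.44) = 3.631×10^-7
Ω = [Ca²⁺][CO3²⁻]/Ksp = (9.89×10^-3)(0.172×10^-3) / 3.631×10^-7 = 4.69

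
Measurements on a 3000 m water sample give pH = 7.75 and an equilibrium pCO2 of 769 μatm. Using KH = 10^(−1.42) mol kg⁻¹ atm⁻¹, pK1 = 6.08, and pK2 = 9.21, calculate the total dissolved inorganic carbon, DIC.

DIC = 1.44 mmol/kg

[CO2*] = KH · pCO2 = 10^(−1.42) × 769×10^-6 = 2.924×10^-5 mol/kg
α₀ = 1/(1 + K1/[H⁺] + K1K2/[H⁺]²) = 1/(1 + 10^+1.67 + 10^+0.21) = 0.02024
DIC = [CO2*]/α₀ = 2.924×10^-5 / 0.02024 = 1.44 mmol/kg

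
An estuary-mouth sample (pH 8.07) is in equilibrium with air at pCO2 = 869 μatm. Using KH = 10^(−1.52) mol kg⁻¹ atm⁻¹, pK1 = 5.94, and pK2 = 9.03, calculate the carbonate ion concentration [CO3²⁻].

[CO2*] = KH · pCO2 = 10^(−1.52) × 869×10^-6 = 2.624×10^-5 mol/kg
α₀ = 1/(1 + K1/[H⁺] + K1K2/[H⁺]²) = 1/(1 + 10^+2.13 + 10^+1.17) = 0.006636
DIC = [CO2*]/α₀ = 2.624×10^-5 / 0.006636 = 3.955 mmol/kg
[CO3²⁻] = α₂·DIC; α₂ = 0.09816, so [CO3²⁻] = 0.09816 × 3.955 = 0.388 mmol/kg

[CO3²⁻] = 0.388 mmol/kg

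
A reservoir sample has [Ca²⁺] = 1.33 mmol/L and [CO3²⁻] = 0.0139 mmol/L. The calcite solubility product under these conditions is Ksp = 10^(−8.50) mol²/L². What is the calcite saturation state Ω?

Ksp = 10^(−8.50) = 3.162×10^-9
Ω = [Ca²⁺][CO3²⁻]/Ksp = (1.33×10^-3)(0.0139×10^-3) / 3.162×10^-9 = 5.85

Ω = 5.85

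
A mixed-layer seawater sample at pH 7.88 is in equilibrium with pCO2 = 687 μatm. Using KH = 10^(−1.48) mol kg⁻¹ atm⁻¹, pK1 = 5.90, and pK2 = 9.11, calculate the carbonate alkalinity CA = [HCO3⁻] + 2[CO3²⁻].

[CO2*] = KH · pCO2 = 10^(−1.48) × 687×10^-6 = 2.275×10^-5 mol/kg
α₀ = 1/(1 + K1/[H⁺] + K1K2/[H⁺]²) = 1/(1 + 10^+1.98 + 10^+0.75) = 0.009792
DIC = [CO2*]/α₀ = 2.275×10^-5 / 0.009792 = 2.323 mmol/kg
CA = (α₁ + 2α₂)·DIC = (0.9351 + 2×0.05507) × 2.323 = 2.43 mmol/kg

CA = 2.43 mmol/kg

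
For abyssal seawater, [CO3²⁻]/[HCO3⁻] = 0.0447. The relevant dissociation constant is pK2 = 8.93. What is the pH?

pH = 7.58

From K2 = [H⁺][CO3²⁻]/[HCO3⁻]:  pH = pK2 + log₁₀([CO3²⁻]/[HCO3⁻])
log₁₀(0.0447) = -1.350
pH = 8.93 + (-1.350) = 7.58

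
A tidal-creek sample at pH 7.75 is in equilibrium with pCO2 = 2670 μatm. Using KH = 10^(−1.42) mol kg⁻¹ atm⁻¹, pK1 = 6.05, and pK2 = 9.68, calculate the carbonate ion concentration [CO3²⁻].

[CO3²⁻] = 0.0598 mmol/kg

[CO2*] = KH · pCO2 = 10^(−1.42) × 2670×10^-6 = 1.015×10^-4 mol/kg
α₀ = 1/(1 + K1/[H⁺] + K1K2/[H⁺]²) = 1/(1 + 10^+1.70 + 10^-0.23) = 0.01934
DIC = [CO2*]/α₀ = 1.015×10^-4 / 0.01934 = 5.249 mmol/kg
[CO3²⁻] = α₂·DIC; α₂ = 0.01139, so [CO3²⁻] = 0.01139 × 5.249 = 0.0598 mmol/kg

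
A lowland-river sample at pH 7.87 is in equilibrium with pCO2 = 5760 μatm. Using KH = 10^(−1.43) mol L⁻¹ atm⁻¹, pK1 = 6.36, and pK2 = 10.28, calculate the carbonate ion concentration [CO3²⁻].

[CO2*] = KH · pCO2 = 10^(−1.43) × 5760×10^-6 = 2.140×10^-4 mol/L
α₀ = 1/(1 + K1/[H⁺] + K1K2/[H⁺]²) = 1/(1 + 10^+1.51 + 10^-0.90) = 0.02986
DIC = [CO2*]/α₀ = 2.140×10^-4 / 0.02986 = 7.166 mmol/L
[CO3²⁻] = α₂·DIC; α₂ = 0.003760, so [CO3²⁻] = 0.003760 × 7.166 = 0.0269 mmol/L

[CO3²⁻] = 0.0269 mmol/L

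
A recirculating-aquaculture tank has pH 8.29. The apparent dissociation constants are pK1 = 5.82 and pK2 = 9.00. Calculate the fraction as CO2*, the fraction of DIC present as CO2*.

α₀ = 0.00283

α₀ = 1 / (1 + K1/[H⁺] + K1K2/[H⁺]²) = 1 / (1 + 10^+2.47 + 10^+1.76)
   = 1 / (1 + 295.12 + 57.544) = 1/353.66 = 0.002828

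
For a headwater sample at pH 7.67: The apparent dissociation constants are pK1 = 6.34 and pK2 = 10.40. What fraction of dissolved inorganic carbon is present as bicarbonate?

α₁ = 1 / (1 + [H⁺]/K1 + K2/[H⁺]) = 1 / (1 + 10^-1.33 + 10^-2.73)
   = 1 / (1 + 0.046774 + 0.0018621) = 1/1.0486 = 0.9536

α₁ = 0.954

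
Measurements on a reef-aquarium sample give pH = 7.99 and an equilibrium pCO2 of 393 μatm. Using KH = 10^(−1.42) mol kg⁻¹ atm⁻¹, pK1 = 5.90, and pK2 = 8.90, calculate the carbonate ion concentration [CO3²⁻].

[CO2*] = KH · pCO2 = 10^(−1.42) × 393×10^-6 = 1.494×10^-5 mol/kg
α₀ = 1/(1 + K1/[H⁺] + K1K2/[H⁺]²) = 1/(1 + 10^+2.09 + 10^+1.18) = 0.007186
DIC = [CO2*]/α₀ = 1.494×10^-5 / 0.007186 = 2.079 mmol/kg
[CO3²⁻] = α₂·DIC; α₂ = 0.1088, so [CO3²⁻] = 0.1088 × 2.079 = 0.226 mmol/kg

[CO3²⁻] = 0.226 mmol/kg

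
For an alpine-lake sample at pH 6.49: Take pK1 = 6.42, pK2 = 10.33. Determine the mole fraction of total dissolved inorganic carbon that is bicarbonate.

α₁ = 1 / (1 + [H⁺]/K1 + K2/[H⁺]) = 1 / (1 + 10^-0.07 + 10^-3.84)
   = 1 / (1 + 0.85114 + 0.00014454) = 1/1.8513 = 0.5402

α₁ = 0.540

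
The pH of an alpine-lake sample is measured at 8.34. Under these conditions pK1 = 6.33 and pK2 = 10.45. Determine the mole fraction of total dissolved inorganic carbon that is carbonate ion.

α₂ = 0.00763

α₂ = 1 / (1 + [H⁺]/K2 + [H⁺]²/(K1K2)) = 1 / (1 + 10^+2.11 + 10^+0.10)
   = 1 / (1 + 128.82 + 1.2589) = 1/131.08 = 0.007629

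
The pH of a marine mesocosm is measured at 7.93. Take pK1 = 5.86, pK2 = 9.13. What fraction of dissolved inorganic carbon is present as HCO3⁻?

α₁ = 1 / (1 + [H⁺]/K1 + K2/[H⁺]) = 1 / (1 + 10^-2.07 + 10^-1.20)
   = 1 / (1 + 0.0085114 + 0.063096) = 1/1.0716 = 0.9332

α₁ = 0.933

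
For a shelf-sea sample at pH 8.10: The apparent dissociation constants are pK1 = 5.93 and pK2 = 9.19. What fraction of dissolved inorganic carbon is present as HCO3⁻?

α₁ = 1 / (1 + [H⁺]/K1 + K2/[H⁺]) = 1 / (1 + 10^-2.17 + 10^-1.09)
   = 1 / (1 + 0.0067608 + 0.081283) = 1/1.0880 = 0.9191

α₁ = 0.919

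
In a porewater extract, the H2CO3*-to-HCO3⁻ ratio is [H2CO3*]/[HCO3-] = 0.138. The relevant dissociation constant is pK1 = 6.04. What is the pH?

From K1 = [H⁺][HCO3-]/[H2CO3*]:  pH = pK1 − log₁₀([H2CO3*]/[HCO3-])
log₁₀(0.138) = -0.860
pH = 6.04 − (-0.860) = 6.90

pH = 6.90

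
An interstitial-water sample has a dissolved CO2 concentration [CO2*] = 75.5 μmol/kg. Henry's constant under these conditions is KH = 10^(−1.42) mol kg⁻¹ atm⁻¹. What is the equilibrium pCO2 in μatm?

KH = 10^(−1.42) = 3.802×10^-2 mol kg⁻¹ atm⁻¹
pCO2 = [CO2*]/KH = 75.5×10^-6 / 3.802×10^-2 = 1.99×10^-3 atm = 1990 μatm

pCO2 = 1990 μatm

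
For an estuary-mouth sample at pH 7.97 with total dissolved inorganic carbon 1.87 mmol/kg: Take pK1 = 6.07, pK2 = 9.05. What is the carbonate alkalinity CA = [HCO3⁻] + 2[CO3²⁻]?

CA = [HCO3⁻] + 2[CO3²⁻] = (α₁ + 2α₂)·DIC
At pH 7.97: [H⁺]/K1 = 10^-1.90 = 0.012589, K2/[H⁺] = 10^-1.08 = 0.083176
α₁ = 1/(1 + 0.012589 + 0.083176) = 1/1.0958 = 0.9126; α₂ = α₁·K2/[H⁺] = 0.07591
α₁ + 2α₂ = 1.0644
CA = 1.0644 × 1.87 = 1.99 mmol/kg

CA = 1.99 mmol/kg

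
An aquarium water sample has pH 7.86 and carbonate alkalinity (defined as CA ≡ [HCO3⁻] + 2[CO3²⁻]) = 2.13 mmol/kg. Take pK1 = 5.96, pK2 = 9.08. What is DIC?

CA = [HCO3⁻] + 2[CO3²⁻] = (α₁ + 2α₂)·DIC
At pH 7.86: [H⁺]/K1 = 10^-1.90 = 0.012589, K2/[H⁺] = 10^-1.22 = 0.060256
α₁ = 1/(1 + 0.012589 + 0.060256) = 1/1.0728 = 0.9321; α₂ = α₁·K2/[H⁺] = 0.05616
α₁ + 2α₂ = 1.0444
DIC = CA / (α₁ + 2α₂) = 2.13 / 1.0444 = 2.04 mmol/kg

DIC = 2.04 mmol/kg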